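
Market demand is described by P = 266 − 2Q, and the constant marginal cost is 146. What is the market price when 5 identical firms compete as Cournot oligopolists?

P = 166

In a 5-firm Cournot equilibrium, symmetry and the first-order condition give q = (266 − 146)/(12) = 10. So Q = 50 and P = 166.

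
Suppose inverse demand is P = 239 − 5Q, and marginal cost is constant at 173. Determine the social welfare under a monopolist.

TS = 326.7

Monopoly sets MR = MC: 239 − 10Q = 173 ⇒ Q = 6.6, P = 239 − 5·6.6 = 206.
CS = ½·(239 − 206)·6.6 = 108.9; PS = (206 − 173)·6.6 = 217.8; TS = 326.7.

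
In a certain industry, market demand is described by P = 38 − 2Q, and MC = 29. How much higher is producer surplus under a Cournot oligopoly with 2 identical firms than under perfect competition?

Under competition P = MC = 29, so Q = (38 − 29)/2 = 4.5.
PS = (29 − 29)·4.5 = 0.
With 2 symmetric Cournot firms, each firm's FOC gives 38 − 6q = 29, so q = 1.5, Q = 2·1.5 = 3, and P = 32.
PS = (32 − 29)·3 = 9.
Change in producer surplus: 9 − 0 = 9.

PS rises by 9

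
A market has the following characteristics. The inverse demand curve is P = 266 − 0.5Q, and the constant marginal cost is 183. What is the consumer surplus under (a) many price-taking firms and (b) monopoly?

Competitive firms price at marginal cost: P = 183, giving Q = 166.
CS = ½·(266 − 183)·166 = 6889.
The monopolist equates marginal revenue to marginal cost: 266 − Q = 183, so Q = 83. From demand, P = 224.5.
CS = ½·(266 − 224.5)·83 = 1722.25.

Competition: CS = 6889; Monopoly: CS = 1722.25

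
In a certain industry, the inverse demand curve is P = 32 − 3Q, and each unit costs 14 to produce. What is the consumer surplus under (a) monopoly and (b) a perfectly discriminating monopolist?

Monopoly: CS = 13.5; Perfect PD: CS = 0

Monopoly sets MR = MC: 32 − 6Q = 14 ⇒ Q = 3, P = 32 − 3·3 = 23.
CS = ½·(32 − 23)·3 = 13.5.
A perfectly discriminating monopolist sells every unit with P(Q) ≥ MC(Q), so output equals the competitive quantity Q = 6. Each buyer pays their reservation price, so CS = 0 and the firm captures all surplus.
CS = 0.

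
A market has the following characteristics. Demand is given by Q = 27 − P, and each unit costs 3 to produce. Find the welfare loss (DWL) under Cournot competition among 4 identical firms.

Inverting demand: P = 27 − Q.
Under competition P = MC = 3, so Q = (27 − 3)/1 = 24.
In a 4-firm Cournot equilibrium, symmetry and the first-order condition give q = (27 − 3)/(5) = 4.8. So Q = 19.2 and P = 7.8.
DWL is the triangle between Q = 19.2 and Q = 24: ½·(24 − 19.2)·(7.8 − 3) = 11.52.

DWL = 11.52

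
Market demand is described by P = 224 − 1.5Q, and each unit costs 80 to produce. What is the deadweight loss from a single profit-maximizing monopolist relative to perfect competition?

Under competition P = MC = 80, so Q = (224 − 80)/1.5 = 96.
A monopolist chooses Q where MR = MC. MR = 224 − 3Q; setting this equal to 80 gives Q = 48 and P = 152.
DWL is the triangle between Q = 48 and Q = 96: ½·(96 − 48)·(152 − 80) = 1728.

DWL = 1728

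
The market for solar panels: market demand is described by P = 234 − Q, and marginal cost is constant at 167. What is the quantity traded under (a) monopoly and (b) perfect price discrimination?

A monopolist chooses Q where MR = MC. MR = 234 − 2Q; setting this equal to 167 gives Q = 33.5 and P = 200.5.
With perfect price discrimination, output is the efficient level Q = 67 (where demand meets MC), but every buyer pays their willingness to pay: CS = 0 and PS = total surplus.

Monopoly: Q = 33.5; Perfect PD: Q = 67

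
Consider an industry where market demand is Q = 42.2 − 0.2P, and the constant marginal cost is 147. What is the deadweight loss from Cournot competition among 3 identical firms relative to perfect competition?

DWL = 25.6

Inverting demand: P = 211 − 5Q.
Competitive firms price at marginal cost: P = 147, giving Q = 12.8.
In a 3-firm Cournot equilibrium, symmetry and the first-order condition give q = (211 − 147)/(20) = 3.2. So Q = 9.6 and P = 163.
DWL is the triangle between Q = 9.6 and Q = 12.8: ½·(12.8 − 9.6)·(163 − 147) = 25.6.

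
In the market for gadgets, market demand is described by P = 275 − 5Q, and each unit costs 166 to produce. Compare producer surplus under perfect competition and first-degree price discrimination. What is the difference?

PS rises by 1188.1

Competitive firms price at marginal cost: P = 166, giving Q = 21.8.
PS = (166 − 166)·21.8 = 0.
Under first-degree price discrimination the firm charges each unit its demand price and produces up to where P = MC, i.e. Q = 21.8. Consumer surplus is zero; producer surplus equals total surplus.
PS = ½·(275 − 166)·21.8 = 1188.1.
Change in producer surplus: 1188.1 − 0 = 1188.1.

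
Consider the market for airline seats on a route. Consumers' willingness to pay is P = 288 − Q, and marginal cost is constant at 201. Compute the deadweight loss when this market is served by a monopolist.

DWL = 946.125

Perfect competition: P = MC = 201, so 288 − Q = 201 and Q = 87.
Monopoly sets MR = MC: 288 − 2Q = 201 ⇒ Q = 43.5, P = 288 − 43.5 = 244.5.
DWL is the triangle between Q = 43.5 and Q = 87: ½·(87 − 43.5)·(244.5 − 201) = 946.125.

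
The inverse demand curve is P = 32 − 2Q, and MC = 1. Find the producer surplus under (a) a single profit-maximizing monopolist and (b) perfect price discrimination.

Monopoly: PS = 120.125; Perfect PD: PS = 240.25

Monopoly sets MR = MC: 32 − 4Q = 1 ⇒ Q = 7.75, P = 32 − 2·7.75 = 16.5.
PS = (16.5 − 1)·7.75 = 120.125.
A perfectly discriminating monopolist sells every unit with P(Q) ≥ MC(Q), so output equals the competitive quantity Q = 15.5. Each buyer pays their reservation price, so CS = 0 and the firm captures all surplus.
PS = ½·(32 − 1)·15.5 = 240.25.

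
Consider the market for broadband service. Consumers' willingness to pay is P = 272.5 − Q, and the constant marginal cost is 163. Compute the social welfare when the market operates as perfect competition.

TS = 5995.125

Perfect competition: P = MC = 163, so 272.5 − Q = 163 and Q = 109.5.
CS = ½·(272.5 − 163)·109.5 = 5995.125; PS = (163 − 163)·109.5 = 0; TS = 5995.125.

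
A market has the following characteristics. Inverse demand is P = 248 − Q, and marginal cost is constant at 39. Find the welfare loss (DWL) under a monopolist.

DWL = 5460.125

Under competition P = MC = 39, so Q = (248 − 39)/1 = 209.
The monopolist equates marginal revenue to marginal cost: 248 − 2Q = 39, so Q = 104.5. From demand, P = 143.5.
DWL is the triangle between Q = 104.5 and Q = 209: ½·(209 − 104.5)·(143.5 − 39) = 5460.125.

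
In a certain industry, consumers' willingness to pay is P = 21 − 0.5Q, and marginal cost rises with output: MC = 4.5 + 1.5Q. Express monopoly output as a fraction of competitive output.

A monopolist chooses Q where MR = MC. MR = 21 − Q; setting this equal to 4.5 + 1.5Q gives Q = 6.6 and P = 17.7.
Under competition P = MC: 21 − 0.5Q = 4.5 + 1.5Q ⇒ Q = 8.25, P = 16.875.
Ratio Q_m/Q_c = 6.6/8.25 = 0.8.

Q_m/Q_c = 0.8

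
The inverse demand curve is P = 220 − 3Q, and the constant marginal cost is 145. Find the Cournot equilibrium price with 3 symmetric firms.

Cournot with 3 identical firms: the symmetric best-response condition is 220 − 12q = 145. Each firm produces q = 6.25, total output Q = 18.75, price P = 163.75.

P = 163.75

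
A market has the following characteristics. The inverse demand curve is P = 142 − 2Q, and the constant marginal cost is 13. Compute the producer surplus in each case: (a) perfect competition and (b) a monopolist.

Under competition P = MC = 13, so Q = (142 − 13)/2 = 64.5.
PS = (13 − 13)·64.5 = 0.
The monopolist equates marginal revenue to marginal cost: 142 − 4Q = 13, so Q = 32.25. From demand, P = 77.5.
PS = (77.5 − 13)·32.25 = 2080.125.

Competition: PS = 0; Monopoly: PS = 2080.125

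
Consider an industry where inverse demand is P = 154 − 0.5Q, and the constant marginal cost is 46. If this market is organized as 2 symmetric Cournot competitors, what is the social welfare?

In a 2-firm Cournot equilibrium, symmetry and the first-order condition give q = (154 − 46)/(1.5) = 72. So Q = 144 and P = 82.
CS = ½·(154 − 82)·144 = 5184; PS = (82 − 46)·144 = 5184; TS = 10368.

TS = 10368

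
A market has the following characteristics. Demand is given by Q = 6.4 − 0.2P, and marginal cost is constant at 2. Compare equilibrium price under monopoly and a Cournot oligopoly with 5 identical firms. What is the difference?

Inverting demand: P = 32 − 5Q.
A monopolist chooses Q where MR = MC. MR = 32 − 10Q; setting this equal to 2 gives Q = 3 and P = 17.
With 5 symmetric Cournot firms, each firm's FOC gives 32 − 30q = 2, so q = 1, Q = 5·1 = 5, and P = 7.
Change in equilibrium price: 7 − 17 = −10.

Equilibrium price falls by 10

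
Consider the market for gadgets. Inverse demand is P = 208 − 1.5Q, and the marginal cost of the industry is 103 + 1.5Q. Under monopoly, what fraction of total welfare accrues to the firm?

The monopolist equates marginal revenue to marginal cost: 208 − 3Q = 103 + 1.5Q, so Q = 70/3. From demand, P = 173.
CS = ½·(208 − 173)·70/3 = 1225/3.
PS = P·Q − VC(Q) = 173·70/3 − (103·70/3 + ½·1.5·(70/3)²) = 1225.
Share captured = PS/TS = 1225/(4900/3) = 0.75.

PS/TS = 0.75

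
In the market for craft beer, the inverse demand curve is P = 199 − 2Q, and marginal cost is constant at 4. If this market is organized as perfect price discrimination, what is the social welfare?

TS = 9506.25

A perfectly discriminating monopolist sells every unit with P(Q) ≥ MC(Q), so output equals the competitive quantity Q = 97.5. Each buyer pays their reservation price, so CS = 0 and the firm captures all surplus.
TS = 9506.25 (equal to competitive TS).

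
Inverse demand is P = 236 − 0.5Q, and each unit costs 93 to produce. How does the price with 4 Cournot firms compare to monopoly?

In a 4-firm Cournot equilibrium, symmetry and the first-order condition give q = (236 − 93)/(2.5) = 57.2. So Q = 228.8 and P = 121.6.
A monopolist chooses Q where MR = MC. MR = 236 − Q; setting this equal to 93 gives Q = 143 and P = 164.5.

Cournot: P = 121.6; Monopoly: P = 164.5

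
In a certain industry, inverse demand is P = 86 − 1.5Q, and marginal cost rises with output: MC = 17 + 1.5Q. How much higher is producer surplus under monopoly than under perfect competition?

Producer surplus rises by 132.25

Under competition P = MC: 86 − 1.5Q = 17 + 1.5Q ⇒ Q = 23, P = 51.5.
PS = P·Q − VC(Q) = 51.5·23 − (17·23 + ½·1.5·23²) = 396.75.
Monopoly sets MR = MC: 86 − 3Q = 17 + 1.5Q ⇒ Q = 46/3, P = 86 − 1.5·46/3 = 63.
PS = P·Q − VC(Q) = 63·46/3 − (17·46/3 + ½·1.5·(46/3)²) = 529.
Change in producer surplus: 529 − 396.75 = 132.25.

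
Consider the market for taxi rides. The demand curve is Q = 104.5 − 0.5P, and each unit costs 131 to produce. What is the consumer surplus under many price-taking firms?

Inverting demand: P = 209 − 2Q.
Under competition P = MC = 131, so Q = (209 − 131)/2 = 39.
CS = ½·(209 − 131)·39 = 1521.

CS = 1521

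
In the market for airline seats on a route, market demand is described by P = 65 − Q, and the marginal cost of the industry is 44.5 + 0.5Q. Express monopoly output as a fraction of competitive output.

The monopolist equates marginal revenue to marginal cost: 65 − 2Q = 44.5 + 0.5Q, so Q = 8.2. From demand, P = 56.8.
Under competition P = MC: 65 − Q = 44.5 + 0.5Q ⇒ Q = 41/3, P = 154/3.
Ratio Q_m/Q_c = 8.2/(41/3) = 0.6.

Q_m/Q_c = 0.6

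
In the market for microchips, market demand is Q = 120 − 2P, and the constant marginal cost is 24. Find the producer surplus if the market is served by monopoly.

Inverting demand: P = 60 − 0.5Q.
Monopoly sets MR = MC: 60 − Q = 24 ⇒ Q = 36, P = 60 − 0.5·36 = 42.
PS = (42 − 24)·36 = 648.

PS = 648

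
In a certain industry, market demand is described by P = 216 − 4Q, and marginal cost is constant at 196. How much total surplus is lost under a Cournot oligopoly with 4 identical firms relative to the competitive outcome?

DWL = 2

Perfect competition: P = MC = 196, so 216 − 4Q = 196 and Q = 5.
Cournot with 4 identical firms: the symmetric best-response condition is 216 − 20q = 196. Each firm produces q = 1, total output Q = 4, price P = 200.
DWL is the triangle between Q = 4 and Q = 5: ½·(5 − 4)·(200 − 196) = 2.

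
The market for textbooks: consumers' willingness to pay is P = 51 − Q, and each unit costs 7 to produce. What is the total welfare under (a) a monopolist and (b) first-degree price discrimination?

A monopolist chooses Q where MR = MC. MR = 51 − 2Q; setting this equal to 7 gives Q = 22 and P = 29.
CS = ½·(51 − 29)·22 = 242; PS = (29 − 7)·22 = 484; TS = 726.
Under first-degree price discrimination the firm charges each unit its demand price and produces up to where P = MC, i.e. Q = 44. Consumer surplus is zero; producer surplus equals total surplus.
TS = 968 (equal to competitive TS).

Monopoly: TS = 726; Perfect PD: TS = 968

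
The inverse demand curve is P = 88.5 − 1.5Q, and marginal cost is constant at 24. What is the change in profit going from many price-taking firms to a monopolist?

π rises by 693.375

Perfect competition: P = MC = 24, so 88.5 − 1.5Q = 24 and Q = 43.
Profit = (24 − 24)·43 = 0.
The monopolist equates marginal revenue to marginal cost: 88.5 − 3Q = 24, so Q = 21.5. From demand, P = 56.25.
Profit = (56.25 − 24)·21.5 = 693.375.
Change in profit: 693.375 − 0 = 693.375.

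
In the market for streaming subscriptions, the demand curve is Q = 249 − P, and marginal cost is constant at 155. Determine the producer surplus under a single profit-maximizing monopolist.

PS = 2209

Inverting demand: P = 249 − Q.
Monopoly sets MR = MC: 249 − 2Q = 155 ⇒ Q = 47, P = 249 − 47 = 202.
PS = (202 − 155)·47 = 2209.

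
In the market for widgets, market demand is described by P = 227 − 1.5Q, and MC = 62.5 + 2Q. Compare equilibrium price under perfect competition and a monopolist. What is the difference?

Under competition P = MC: 227 − 1.5Q = 62.5 + 2Q ⇒ Q = 47, P = 156.5.
Monopoly sets MR = MC: 227 − 3Q = 62.5 + 2Q ⇒ Q = 32.9, P = 227 − 1.5·32.9 = 177.65.
Change in equilibrium price: 177.65 − 156.5 = 21.15.

P rises by 21.15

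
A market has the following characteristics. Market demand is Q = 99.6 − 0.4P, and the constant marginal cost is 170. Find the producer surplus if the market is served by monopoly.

PS = 624.1

Inverting demand: P = 249 − 2.5Q.
A monopolist chooses Q where MR = MC. MR = 249 − 5Q; setting this equal to 170 gives Q = 15.8 and P = 209.5.
PS = (209.5 − 170)·15.8 = 624.1.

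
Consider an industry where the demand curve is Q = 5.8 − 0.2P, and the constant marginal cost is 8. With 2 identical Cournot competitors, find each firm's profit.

Inverting demand: P = 29 − 5Q.
Cournot with 2 identical firms: the symmetric best-response condition is 29 − 15q = 8. Each firm produces q = 1.4, total output Q = 2.8, price P = 15.
Each firm's profit = (15 − 8)·1.4 = 9.8.

π_i = 9.8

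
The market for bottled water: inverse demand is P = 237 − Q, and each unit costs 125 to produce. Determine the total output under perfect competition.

Q = 112

Perfect competition: P = MC = 125, so 237 − Q = 125 and Q = 112.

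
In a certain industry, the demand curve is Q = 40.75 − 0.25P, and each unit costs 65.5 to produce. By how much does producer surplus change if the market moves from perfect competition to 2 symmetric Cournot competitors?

Producer surplus rises by 528.125

Inverting demand: P = 163 − 4Q.
Competitive firms price at marginal cost: P = 65.5, giving Q = 24.375.
PS = (65.5 − 65.5)·24.375 = 0.
In a 2-firm Cournot equilibrium, symmetry and the first-order condition give q = (163 − 65.5)/(12) = 8.125. So Q = 16.25 and P = 98.
PS = (98 − 65.5)·16.25 = 528.125.
Change in producer surplus: 528.125 − 0 = 528.125.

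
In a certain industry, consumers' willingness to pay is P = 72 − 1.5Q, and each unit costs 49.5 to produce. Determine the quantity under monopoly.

Q = 7.5

A monopolist chooses Q where MR = MC. MR = 72 − 3Q; setting this equal to 49.5 gives Q = 7.5 and P = 60.75.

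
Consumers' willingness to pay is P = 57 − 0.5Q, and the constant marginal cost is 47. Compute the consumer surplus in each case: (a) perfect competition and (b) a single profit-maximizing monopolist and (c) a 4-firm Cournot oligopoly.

Competition: CS = 100; Monopoly: CS = 25; Cournot: CS = 64

Competitive firms price at marginal cost: P = 47, giving Q = 20.
CS = ½·(57 − 47)·20 = 100.
A monopolist chooses Q where MR = MC. MR = 57 − Q; setting this equal to 47 gives Q = 10 and P = 52.
CS = ½·(57 − 52)·10 = 25.
With 4 symmetric Cournot firms, each firm's FOC gives 57 − 2.5q = 47, so q = 4, Q = 4·4 = 16, and P = 49.
CS = ½·(57 − 49)·16 = 64.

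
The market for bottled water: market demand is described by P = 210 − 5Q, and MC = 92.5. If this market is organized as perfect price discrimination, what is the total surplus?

Under first-degree price discrimination the firm charges each unit its demand price and produces up to where P = MC, i.e. Q = 23.5. Consumer surplus is zero; producer surplus equals total surplus.
TS = 1380.625 (equal to competitive TS).

TS = 1380.625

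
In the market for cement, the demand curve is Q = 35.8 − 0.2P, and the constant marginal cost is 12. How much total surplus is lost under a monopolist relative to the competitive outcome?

DWL = 697.225

Inverting demand: P = 179 − 5Q.
Competitive firms price at marginal cost: P = 12, giving Q = 33.4.
Monopoly sets MR = MC: 179 − 10Q = 12 ⇒ Q = 16.7, P = 179 − 5·16.7 = 95.5.
DWL is the triangle between Q = 16.7 and Q = 33.4: ½·(33.4 − 16.7)·(95.5 − 12) = 697.225.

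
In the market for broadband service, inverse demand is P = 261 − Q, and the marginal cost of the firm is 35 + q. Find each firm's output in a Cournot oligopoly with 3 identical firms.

q_i = 45.2

In a 3-firm Cournot equilibrium, symmetry and the first-order condition give q = (261 − 35)/(5) = 45.2. So Q = 135.6 and P = 125.4.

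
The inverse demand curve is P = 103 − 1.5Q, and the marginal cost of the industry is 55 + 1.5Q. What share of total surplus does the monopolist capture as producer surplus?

Monopoly sets MR = MC: 103 − 3Q = 55 + 1.5Q ⇒ Q = 32/3, P = 103 − 1.5·32/3 = 87.
CS = ½·(103 − 87)·32/3 = 256/3.
PS = P·Q − VC(Q) = 87·32/3 − (55·32/3 + ½·1.5·(32/3)²) = 256.
Share captured = PS/TS = 256/(1024/3) = 0.75.

PS/TS = 0.75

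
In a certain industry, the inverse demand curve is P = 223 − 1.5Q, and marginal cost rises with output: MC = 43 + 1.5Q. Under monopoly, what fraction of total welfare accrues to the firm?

PS/TS = 0.75

Monopoly sets MR = MC: 223 − 3Q = 43 + 1.5Q ⇒ Q = 40, P = 223 − 1.5·40 = 163.
CS = ½·(223 − 163)·40 = 1200.
PS = P·Q − VC(Q) = 163·40 − (43·40 + ½·1.5·40²) = 3600.
Share captured = PS/TS = 3600/4800 = 0.75.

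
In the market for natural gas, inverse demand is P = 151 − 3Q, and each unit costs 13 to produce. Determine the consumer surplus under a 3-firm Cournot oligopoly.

CS = 1785.375

With 3 symmetric Cournot firms, each firm's FOC gives 151 − 12q = 13, so q = 11.5, Q = 3·11.5 = 34.5, and P = 47.5.
CS = ½·(151 − 47.5)·34.5 = 1785.375.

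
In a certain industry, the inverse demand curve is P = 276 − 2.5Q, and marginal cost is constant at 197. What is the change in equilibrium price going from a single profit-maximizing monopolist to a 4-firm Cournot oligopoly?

P falls by 23.7

The monopolist equates marginal revenue to marginal cost: 276 − 5Q = 197, so Q = 15.8. From demand, P = 236.5.
With 4 symmetric Cournot firms, each firm's FOC gives 276 − 12.5q = 197, so q = 6.32, Q = 4·6.32 = 25.28, and P = 212.8.
Change in equilibrium price: 212.8 − 236.5 = −23.7.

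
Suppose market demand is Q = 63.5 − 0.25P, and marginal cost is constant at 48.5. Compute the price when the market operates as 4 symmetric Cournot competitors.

Inverting demand: P = 254 − 4Q.
With 4 symmetric Cournot firms, each firm's FOC gives 254 − 20q = 48.5, so q = 10.275, Q = 4·10.275 = 41.1, and P = 89.6.

P = 89.6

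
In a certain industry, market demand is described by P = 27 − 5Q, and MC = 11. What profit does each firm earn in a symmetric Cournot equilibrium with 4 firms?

In a 4-firm Cournot equilibrium, symmetry and the first-order condition give q = (27 − 11)/(25) = 0.64. So Q = 2.56 and P = 14.2.
Each firm's profit = (14.2 − 11)·0.64 = 2.048.

π_i = 2.048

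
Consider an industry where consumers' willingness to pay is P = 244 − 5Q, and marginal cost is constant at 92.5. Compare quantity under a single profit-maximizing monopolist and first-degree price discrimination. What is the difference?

Q rises by 15.15

Monopoly sets MR = MC: 244 − 10Q = 92.5 ⇒ Q = 15.15, P = 244 − 5·15.15 = 168.25.
With perfect price discrimination, output is the efficient level Q = 30.3 (where demand meets MC), but every buyer pays their willingness to pay: CS = 0 and PS = total surplus.
Change in quantity: 30.3 − 15.15 = 15.15.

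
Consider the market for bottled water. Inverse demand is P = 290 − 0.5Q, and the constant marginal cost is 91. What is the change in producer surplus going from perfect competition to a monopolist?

Under competition P = MC = 91, so Q = (290 − 91)/0.5 = 398.
PS = (91 − 91)·398 = 0.
The monopolist equates marginal revenue to marginal cost: 290 − Q = 91, so Q = 199. From demand, P = 190.5.
PS = (190.5 − 91)·199 = 19800.5.
Change in producer surplus: 19800.5 − 0 = 19800.5.

Producer surplus rises by 19800.5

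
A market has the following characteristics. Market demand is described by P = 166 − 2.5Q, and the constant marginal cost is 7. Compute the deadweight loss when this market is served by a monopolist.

DWL = 1264.05

Perfect competition: P = MC = 7, so 166 − 2.5Q = 7 and Q = 63.6.
Monopoly sets MR = MC: 166 − 5Q = 7 ⇒ Q = 31.8, P = 166 − 2.5·31.8 = 86.5.
DWL is the triangle between Q = 31.8 and Q = 63.6: ½·(63.6 − 31.8)·(86.5 − 7) = 1264.05.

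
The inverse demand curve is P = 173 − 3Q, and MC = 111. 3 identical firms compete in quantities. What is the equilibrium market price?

With 3 symmetric Cournot firms, each firm's FOC gives 173 − 12q = 111, so q = 31/6, Q = 3·31/6 = 15.5, and P = 126.5.

P = 126.5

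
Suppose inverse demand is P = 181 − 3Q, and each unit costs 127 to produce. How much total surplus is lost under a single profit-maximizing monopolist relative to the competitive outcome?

Perfect competition: P = MC = 127, so 181 − 3Q = 127 and Q = 18.
Monopoly sets MR = MC: 181 − 6Q = 127 ⇒ Q = 9, P = 181 − 3·9 = 154.
DWL is the triangle between Q = 9 and Q = 18: ½·(18 − 9)·(154 − 127) = 121.5.

DWL = 121.5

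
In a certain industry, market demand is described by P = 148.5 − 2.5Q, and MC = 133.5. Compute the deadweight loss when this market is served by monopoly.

DWL = 11.25

Competitive firms price at marginal cost: P = 133.5, giving Q = 6.
Monopoly sets MR = MC: 148.5 − 5Q = 133.5 ⇒ Q = 3, P = 148.5 − 2.5·3 = 141.
DWL is the triangle between Q = 3 and Q = 6: ½·(6 − 3)·(141 − 133.5) = 11.25.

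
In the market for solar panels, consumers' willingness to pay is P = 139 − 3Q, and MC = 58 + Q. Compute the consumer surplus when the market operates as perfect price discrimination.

A perfectly discriminating monopolist sells every unit with P(Q) ≥ MC(Q), so output equals the competitive quantity Q = 20.25. Each buyer pays their reservation price, so CS = 0 and the firm captures all surplus.
CS = 0.

CS = 0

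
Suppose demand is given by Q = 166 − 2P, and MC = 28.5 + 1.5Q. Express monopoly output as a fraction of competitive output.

Inverting demand: P = 83 − 0.5Q.
Monopoly sets MR = MC: 83 − Q = 28.5 + 1.5Q ⇒ Q = 21.8, P = 83 − 0.5·21.8 = 72.1.
Under competition P = MC: 83 − 0.5Q = 28.5 + 1.5Q ⇒ Q = 27.25, P = 69.375.
Ratio Q_m/Q_c = 21.8/27.25 = 0.8.

Q_m/Q_c = 0.8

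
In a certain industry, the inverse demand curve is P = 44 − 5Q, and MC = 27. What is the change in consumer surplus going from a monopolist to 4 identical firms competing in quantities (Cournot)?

The monopolist equates marginal revenue to marginal cost: 44 − 10Q = 27, so Q = 1.7. From demand, P = 35.5.
CS = ½·(44 − 35.5)·1.7 = 7.225.
Cournot with 4 identical firms: the symmetric best-response condition is 44 − 25q = 27. Each firm produces q = 0.68, total output Q = 2.72, price P = 30.4.
CS = ½·(44 − 30.4)·2.72 = 18.496.
Change in consumer surplus: 18.496 − 7.225 = 11.271.

CS rises by 11.271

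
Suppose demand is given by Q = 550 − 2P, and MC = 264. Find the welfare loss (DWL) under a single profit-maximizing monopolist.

DWL = 30.25

Inverting demand: P = 275 − 0.5Q.
Perfect competition: P = MC = 264, so 275 − 0.5Q = 264 and Q = 22.
Monopoly sets MR = MC: 275 − Q = 264 ⇒ Q = 11, P = 275 − 0.5·11 = 269.5.
DWL is the triangle between Q = 11 and Q = 22: ½·(22 − 11)·(269.5 − 264) = 30.25.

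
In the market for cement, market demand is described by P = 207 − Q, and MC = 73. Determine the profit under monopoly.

Monopoly sets MR = MC: 207 − 2Q = 73 ⇒ Q = 67, P = 207 − 67 = 140.
Profit = (140 − 73)·67 = 4489.

Profit = 4489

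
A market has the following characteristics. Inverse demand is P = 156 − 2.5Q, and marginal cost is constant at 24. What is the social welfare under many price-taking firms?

Perfect competition: P = MC = 24, so 156 − 2.5Q = 24 and Q = 52.8.
CS = ½·(156 − 24)·52.8 = 3484.8; PS = (24 − 24)·52.8 = 0; TS = 3484.8.

TS = 3484.8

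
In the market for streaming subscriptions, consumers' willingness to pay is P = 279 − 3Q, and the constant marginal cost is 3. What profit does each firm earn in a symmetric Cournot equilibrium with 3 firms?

In a 3-firm Cournot equilibrium, symmetry and the first-order condition give q = (279 − 3)/(12) = 23. So Q = 69 and P = 72.
Each firm's profit = (72 − 3)·23 = 1587.

π_i = 1587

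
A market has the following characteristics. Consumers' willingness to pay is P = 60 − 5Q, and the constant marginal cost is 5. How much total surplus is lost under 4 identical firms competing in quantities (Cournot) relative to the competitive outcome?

DWL = 12.1

Perfect competition: P = MC = 5, so 60 − 5Q = 5 and Q = 11.
In a 4-firm Cournot equilibrium, symmetry and the first-order condition give q = (60 − 5)/(25) = 2.2. So Q = 8.8 and P = 16.
DWL is the triangle between Q = 8.8 and Q = 11: ½·(11 − 8.8)·(16 − 5) = 12.1.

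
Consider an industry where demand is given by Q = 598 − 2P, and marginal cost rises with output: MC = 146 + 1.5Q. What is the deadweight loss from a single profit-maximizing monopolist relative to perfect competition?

DWL = 234.09

Inverting demand: P = 299 − 0.5Q.
Under competition P = MC: 299 − 0.5Q = 146 + 1.5Q ⇒ Q = 76.5, P = 260.75.
Monopoly sets MR = MC: 299 − Q = 146 + 1.5Q ⇒ Q = 61.2, P = 299 − 0.5·61.2 = 268.4.
CS = ½·(299 − 260.75)·76.5 = 23409/16; PS = (260.75·76.5 − 146·76.5 − ½·1.5·76.5²) = 70227/16; TS = 5852.25.
CS = ½·(299 − 268.4)·61.2 = 936.36; PS = (268.4·61.2 − 146·61.2 − ½·1.5·61.2²) = 4681.8; TS = 5618.16.
DWL = 5852.25 − 5618.16 = 234.09.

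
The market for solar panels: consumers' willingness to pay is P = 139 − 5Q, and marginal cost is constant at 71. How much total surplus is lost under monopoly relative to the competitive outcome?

DWL = 115.6

Under competition P = MC = 71, so Q = (139 − 71)/5 = 13.6.
The monopolist equates marginal revenue to marginal cost: 139 − 10Q = 71, so Q = 6.8. From demand, P = 105.
DWL is the triangle between Q = 6.8 and Q = 13.6: ½·(13.6 − 6.8)·(105 − 71) = 115.6.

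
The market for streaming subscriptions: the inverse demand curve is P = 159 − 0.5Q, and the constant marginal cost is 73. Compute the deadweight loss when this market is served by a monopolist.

DWL = 1849

Under competition P = MC = 73, so Q = (159 − 73)/0.5 = 172.
The monopolist equates marginal revenue to marginal cost: 159 − Q = 73, so Q = 86. From demand, P = 116.
DWL is the triangle between Q = 86 and Q = 172: ½·(172 − 86)·(116 − 73) = 1849.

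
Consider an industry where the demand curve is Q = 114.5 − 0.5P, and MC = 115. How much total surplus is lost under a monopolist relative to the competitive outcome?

Inverting demand: P = 229 − 2Q.
Under competition P = MC = 115, so Q = (229 − 115)/2 = 57.
Monopoly sets MR = MC: 229 − 4Q = 115 ⇒ Q = 28.5, P = 229 − 2·28.5 = 172.
DWL is the triangle between Q = 28.5 and Q = 57: ½·(57 − 28.5)·(172 − 115) = 812.25.

DWL = 812.25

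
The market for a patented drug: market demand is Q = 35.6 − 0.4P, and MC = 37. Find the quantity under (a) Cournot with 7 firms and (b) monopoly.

Inverting demand: P = 89 − 2.5Q.
Cournot with 7 identical firms: the symmetric best-response condition is 89 − 20q = 37. Each firm produces q = 2.6, total output Q = 18.2, price P = 43.5.
A monopolist chooses Q where MR = MC. MR = 89 − 5Q; setting this equal to 37 gives Q = 10.4 and P = 63.

Cournot: Q = 18.2; Monopoly: Q = 10.4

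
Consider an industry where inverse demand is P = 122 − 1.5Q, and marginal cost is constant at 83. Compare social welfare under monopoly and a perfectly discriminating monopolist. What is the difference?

A monopolist chooses Q where MR = MC. MR = 122 − 3Q; setting this equal to 83 gives Q = 13 and P = 102.5.
CS = ½·(122 − 102.5)·13 = 126.75; PS = (102.5 − 83)·13 = 253.5; TS = 380.25.
Under first-degree price discrimination the firm charges each unit its demand price and produces up to where P = MC, i.e. Q = 26. Consumer surplus is zero; producer surplus equals total surplus.
TS = 507 (equal to competitive TS).
Change in social welfare: 507 − 380.25 = 126.75.

TS rises by 126.75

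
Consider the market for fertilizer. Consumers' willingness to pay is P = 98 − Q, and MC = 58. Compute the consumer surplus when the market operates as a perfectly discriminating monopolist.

Under first-degree price discrimination the firm charges each unit its demand price and produces up to where P = MC, i.e. Q = 40. Consumer surplus is zero; producer surplus equals total surplus.
CS = 0.

CS = 0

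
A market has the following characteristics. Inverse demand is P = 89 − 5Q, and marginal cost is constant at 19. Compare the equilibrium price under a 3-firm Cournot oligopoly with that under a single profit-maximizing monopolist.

Cournot: P = 36.5; Monopoly: P = 54

With 3 symmetric Cournot firms, each firm's FOC gives 89 − 20q = 19, so q = 3.5, Q = 3·3.5 = 10.5, and P = 36.5.
Monopoly sets MR = MC: 89 − 10Q = 19 ⇒ Q = 7, P = 89 − 5·7 = 54.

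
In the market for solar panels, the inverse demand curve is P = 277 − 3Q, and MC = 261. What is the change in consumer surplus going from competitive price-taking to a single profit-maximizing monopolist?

Consumer surplus falls by 32

Perfect competition: P = MC = 261, so 277 − 3Q = 261 and Q = 16/3.
CS = ½·(277 − 261)·16/3 = 128/3.
A monopolist chooses Q where MR = MC. MR = 277 − 6Q; setting this equal to 261 gives Q = 8/3 and P = 269.
CS = ½·(277 − 269)·8/3 = 32/3.
Change in consumer surplus: 32/3 − 128/3 = −32.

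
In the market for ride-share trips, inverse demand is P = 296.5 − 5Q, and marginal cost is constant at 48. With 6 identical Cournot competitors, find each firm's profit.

With 6 symmetric Cournot firms, each firm's FOC gives 296.5 − 35q = 48, so q = 7.1, Q = 6·7.1 = 42.6, and P = 83.5.
Each firm's profit = (83.5 − 48)·7.1 = 252.05.

π_i = 252.05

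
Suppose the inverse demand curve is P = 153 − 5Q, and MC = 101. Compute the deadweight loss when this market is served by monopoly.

Under competition P = MC = 101, so Q = (153 − 101)/5 = 10.4.
The monopolist equates marginal revenue to marginal cost: 153 − 10Q = 101, so Q = 5.2. From demand, P = 127.
DWL is the triangle between Q = 5.2 and Q = 10.4: ½·(10.4 − 5.2)·(127 − 101) = 67.6.

DWL = 67.6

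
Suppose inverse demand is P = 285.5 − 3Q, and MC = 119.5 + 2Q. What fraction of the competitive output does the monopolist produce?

Q_m/Q_c = 0.625

A monopolist chooses Q where MR = MC. MR = 285.5 − 6Q; setting this equal to 119.5 + 2Q gives Q = 20.75 and P = 223.25.
Competitive equilibrium sets price equal to marginal cost: 285.5 − 3Q = 119.5 + 2Q, so Q = 33.2 and P = 185.9.
Ratio Q_m/Q_c = 20.75/33.2 = 0.625.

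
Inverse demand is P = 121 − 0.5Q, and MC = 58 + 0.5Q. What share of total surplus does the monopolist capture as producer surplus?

Monopoly sets MR = MC: 121 − Q = 58 + 0.5Q ⇒ Q = 42, P = 121 − 0.5·42 = 100.
CS = ½·(121 − 100)·42 = 441.
PS = P·Q − VC(Q) = 100·42 − (58·42 + ½·0.5·42²) = 1323.
Share captured = PS/TS = 1323/1764 = 0.75.

PS/TS = 0.75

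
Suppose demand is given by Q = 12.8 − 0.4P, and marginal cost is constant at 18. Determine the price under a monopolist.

Inverting demand: P = 32 − 2.5Q.
Monopoly sets MR = MC: 32 − 5Q = 18 ⇒ Q = 2.8, P = 32 − 2.5·2.8 = 25.

P = 25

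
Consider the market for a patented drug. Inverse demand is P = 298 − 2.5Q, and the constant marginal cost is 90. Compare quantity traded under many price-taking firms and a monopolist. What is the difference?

Quantity traded falls by 41.6

Under competition P = MC = 90, so Q = (298 − 90)/2.5 = 83.2.
A monopolist chooses Q where MR = MC. MR = 298 − 5Q; setting this equal to 90 gives Q = 41.6 and P = 194.
Change in quantity traded: 41.6 − 83.2 = −41.6.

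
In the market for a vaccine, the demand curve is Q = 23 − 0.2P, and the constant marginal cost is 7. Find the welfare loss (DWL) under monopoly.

Inverting demand: P = 115 − 5Q.
Competitive firms price at marginal cost: P = 7, giving Q = 21.6.
A monopolist chooses Q where MR = MC. MR = 115 − 10Q; setting this equal to 7 gives Q = 10.8 and P = 61.
DWL is the triangle between Q = 10.8 and Q = 21.6: ½·(21.6 − 10.8)·(61 − 7) = 291.6.

DWL = 291.6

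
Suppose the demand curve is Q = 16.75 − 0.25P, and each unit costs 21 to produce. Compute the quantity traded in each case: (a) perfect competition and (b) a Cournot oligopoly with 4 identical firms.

Competition: Q = 11.5; Cournot: Q = 9.2

Inverting demand: P = 67 − 4Q.
Perfect competition: P = MC = 21, so 67 − 4Q = 21 and Q = 11.5.
With 4 symmetric Cournot firms, each firm's FOC gives 67 − 20q = 21, so q = 2.3, Q = 4·2.3 = 9.2, and P = 30.2.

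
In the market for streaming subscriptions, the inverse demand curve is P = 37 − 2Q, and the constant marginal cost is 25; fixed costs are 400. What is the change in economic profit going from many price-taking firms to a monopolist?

π rises by 18

Perfect competition: P = MC = 25, so 37 − 2Q = 25 and Q = 6.
Profit = (25 − 25)·6 − 400 = −400.
The monopolist equates marginal revenue to marginal cost: 37 − 4Q = 25, so Q = 3. From demand, P = 31.
Profit = (31 − 25)·3 − 400 = −382.
Change in economic profit: −382 − −400 = 18.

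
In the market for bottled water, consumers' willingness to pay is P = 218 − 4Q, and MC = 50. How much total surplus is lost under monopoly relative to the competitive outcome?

Competitive firms price at marginal cost: P = 50, giving Q = 42.
The monopolist equates marginal revenue to marginal cost: 218 − 8Q = 50, so Q = 21. From demand, P = 134.
DWL is the triangle between Q = 21 and Q = 42: ½·(42 − 21)·(134 − 50) = 882.

DWL = 882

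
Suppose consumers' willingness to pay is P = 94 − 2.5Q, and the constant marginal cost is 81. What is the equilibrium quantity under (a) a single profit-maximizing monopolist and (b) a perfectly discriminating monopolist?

Monopoly sets MR = MC: 94 − 5Q = 81 ⇒ Q = 2.6, P = 94 − 2.5·2.6 = 87.5.
With perfect price discrimination, output is the efficient level Q = 5.2 (where demand meets MC), but every buyer pays their willingness to pay: CS = 0 and PS = total surplus.

Monopoly: Q = 2.6; Perfect PD: Q = 5.2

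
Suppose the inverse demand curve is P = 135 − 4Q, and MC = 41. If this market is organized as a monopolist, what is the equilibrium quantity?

The monopolist equates marginal revenue to marginal cost: 135 − 8Q = 41, so Q = 11.75. From demand, P = 88.

Q = 11.75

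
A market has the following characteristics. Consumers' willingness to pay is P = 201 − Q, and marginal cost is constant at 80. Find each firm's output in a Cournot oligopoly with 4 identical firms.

q_i = 24.2

Cournot with 4 identical firms: the symmetric best-response condition is 201 − 5q = 80. Each firm produces q = 24.2, total output Q = 96.8, price P = 104.2.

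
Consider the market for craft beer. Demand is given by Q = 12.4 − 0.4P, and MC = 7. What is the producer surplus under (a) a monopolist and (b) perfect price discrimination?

Monopoly: PS = 57.6; Perfect PD: PS = 115.2

Inverting demand: P = 31 − 2.5Q.
Monopoly sets MR = MC: 31 − 5Q = 7 ⇒ Q = 4.8, P = 31 − 2.5·4.8 = 19.
PS = (19 − 7)·4.8 = 57.6.
With perfect price discrimination, output is the efficient level Q = 9.6 (where demand meets MC), but every buyer pays their willingness to pay: CS = 0 and PS = total surplus.
PS = ½·(31 − 7)·9.6 = 115.2.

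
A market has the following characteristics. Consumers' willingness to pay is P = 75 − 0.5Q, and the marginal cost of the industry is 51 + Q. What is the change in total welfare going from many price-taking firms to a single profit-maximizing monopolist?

TS falls by 12

Competitive equilibrium sets price equal to marginal cost: 75 − 0.5Q = 51 + Q, so Q = 16 and P = 67.
CS = ½·(75 − 67)·16 = 64; PS = (67·16 − 51·16 − ½·1·16²) = 128; TS = 192.
A monopolist chooses Q where MR = MC. MR = 75 − Q; setting this equal to 51 + Q gives Q = 12 and P = 69.
CS = ½·(75 − 69)·12 = 36; PS = (69·12 − 51·12 − ½·1·12²) = 144; TS = 180.
Change in total welfare: 180 − 192 = −12.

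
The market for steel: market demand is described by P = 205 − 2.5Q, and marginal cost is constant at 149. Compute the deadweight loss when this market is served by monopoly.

Perfect competition: P = MC = 149, so 205 − 2.5Q = 149 and Q = 22.4.
The monopolist equates marginal revenue to marginal cost: 205 − 5Q = 149, so Q = 11.2. From demand, P = 177.
DWL is the triangle between Q = 11.2 and Q = 22.4: ½·(22.4 − 11.2)·(177 − 149) = 156.8.

DWL = 156.8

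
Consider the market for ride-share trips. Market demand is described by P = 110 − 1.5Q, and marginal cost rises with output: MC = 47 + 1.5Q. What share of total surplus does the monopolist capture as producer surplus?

Monopoly sets MR = MC: 110 − 3Q = 47 + 1.5Q ⇒ Q = 14, P = 110 − 1.5·14 = 89.
CS = ½·(110 − 89)·14 = 147.
PS = P·Q − VC(Q) = 89·14 − (47·14 + ½·1.5·14²) = 441.
Share captured = PS/TS = 441/588 = 0.75.

PS/TS = 0.75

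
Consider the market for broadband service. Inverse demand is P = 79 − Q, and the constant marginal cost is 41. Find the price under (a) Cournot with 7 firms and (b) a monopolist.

In a 7-firm Cournot equilibrium, symmetry and the first-order condition give q = (79 − 41)/(8) = 4.75. So Q = 33.25 and P = 45.75.
The monopolist equates marginal revenue to marginal cost: 79 − 2Q = 41, so Q = 19. From demand, P = 60.

Cournot: P = 45.75; Monopoly: P = 60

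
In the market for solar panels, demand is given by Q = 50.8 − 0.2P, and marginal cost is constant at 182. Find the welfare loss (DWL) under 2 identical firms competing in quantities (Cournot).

Inverting demand: P = 254 − 5Q.
Under competition P = MC = 182, so Q = (254 − 182)/5 = 14.4.
In a 2-firm Cournot equilibrium, symmetry and the first-order condition give q = (254 − 182)/(15) = 4.8. So Q = 9.6 and P = 206.
DWL is the triangle between Q = 9.6 and Q = 14.4: ½·(14.4 − 9.6)·(206 − 182) = 57.6.

DWL = 57.6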